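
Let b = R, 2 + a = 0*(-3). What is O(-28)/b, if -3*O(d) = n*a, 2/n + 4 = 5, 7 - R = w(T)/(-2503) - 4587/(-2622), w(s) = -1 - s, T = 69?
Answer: 8750488/34275261 ≈ 0.25530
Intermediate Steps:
R = 11425087/2187622 (R = 7 - ((-1 - 1*69)/(-2503) - 4587/(-2622)) = 7 - ((-1 - 69)*(-1/2503) - 4587*(-1/2622)) = 7 - (-70*(-1/2503) + 1529/874) = 7 - (70/2503 + 1529/874) = 7 - 1*3888267/2187622 = 7 - 3888267/2187622 = 11425087/2187622 ≈ 5.2226)
a = -2 (a = -2 + 0*(-3) = -2 + 0 = -2)
n = 2 (n = 2/(-4 + 5) = 2/1 = 2*1 = 2)
O(d) = 4/3 (O(d) = -2*(-2)/3 = -⅓*(-4) = 4/3)
b = 11425087/2187622 ≈ 5.2226
O(-28)/b = 4/(3*(11425087/2187622)) = (4/3)*(2187622/11425087) = 8750488/34275261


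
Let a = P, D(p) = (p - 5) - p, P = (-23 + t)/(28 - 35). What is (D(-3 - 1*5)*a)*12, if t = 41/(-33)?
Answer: -16000/77 ≈ -207.79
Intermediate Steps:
t = -41/33 (t = 41*(-1/33) = -41/33 ≈ -1.2424)
P = 800/231 (P = (-23 - 41/33)/(28 - 35) = -800/33/(-7) = -800/33*(-⅐) = 800/231 ≈ 3.4632)
D(p) = -5 (D(p) = (-5 + p) - p = -5)
a = 800/231 ≈ 3.4632
(D(-3 - 1*5)*a)*12 = -5*800/231*12 = -4000/231*12 = -16000/77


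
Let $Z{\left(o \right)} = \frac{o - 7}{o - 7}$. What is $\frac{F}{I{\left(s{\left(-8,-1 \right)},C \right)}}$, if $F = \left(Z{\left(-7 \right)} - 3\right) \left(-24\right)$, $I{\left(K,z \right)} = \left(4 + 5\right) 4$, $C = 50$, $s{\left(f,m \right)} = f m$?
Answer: $\frac{4}{3} \approx 1.3333$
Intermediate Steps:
$Z{\left(o \right)} = 1$ ($Z{\left(o \right)} = \frac{-7 + o}{-7 + o} = 1$)
$I{\left(K,z \right)} = 36$ ($I{\left(K,z \right)} = 9 \cdot 4 = 36$)
$F = 48$ ($F = \left(1 - 3\right) \left(-24\right) = \left(-2\right) \left(-24\right) = 48$)
$\frac{F}{I{\left(s{\left(-8,-1 \right)},C \right)}} = \frac{48}{36} = 48 \cdot \frac{1}{36} = \frac{4}{3}$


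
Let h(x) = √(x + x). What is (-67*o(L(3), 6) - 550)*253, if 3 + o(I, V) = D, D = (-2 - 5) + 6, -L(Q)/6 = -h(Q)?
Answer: -71346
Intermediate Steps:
h(x) = √2*√x (h(x) = √(2*x) = √2*√x)
L(Q) = 6*√2*√Q (L(Q) = -(-6)*√2*√Q = 6*√2*√Q)
D = -1 (D = -7 + 6 = -1)
o(I, V) = -4 (o(I, V) = -3 - 1 = -4)
(-67*o(L(3), 6) - 550)*253 = (-67*(-4) - 550)*253 = (268 - 550)*253 = -282*253 = -71346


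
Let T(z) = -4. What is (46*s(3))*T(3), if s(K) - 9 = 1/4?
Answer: -1702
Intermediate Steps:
s(K) = 37/4 (s(K) = 9 + 1/4 = 9 + 1*(¼) = 9 + ¼ = 37/4)
(46*s(3))*T(3) = (46*(37/4))*(-4) = (851/2)*(-4) = -1702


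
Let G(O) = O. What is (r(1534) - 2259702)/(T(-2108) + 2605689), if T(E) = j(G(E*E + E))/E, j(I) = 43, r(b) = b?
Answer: -4760218144/5492792369 ≈ -0.86663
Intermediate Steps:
T(E) = 43/E
(r(1534) - 2259702)/(T(-2108) + 2605689) = (1534 - 2259702)/(43/(-2108) + 2605689) = -2258168/(43*(-1/2108) + 2605689) = -2258168/(-43/2108 + 2605689) = -2258168/5492792369/2108 = -2258168*2108/5492792369 = -4760218144/5492792369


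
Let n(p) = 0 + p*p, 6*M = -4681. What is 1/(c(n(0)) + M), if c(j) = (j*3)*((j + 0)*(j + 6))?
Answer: -6/4681 ≈ -0.0012818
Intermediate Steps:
M = -4681/6 (M = (1/6)*(-4681) = -4681/6 ≈ -780.17)
n(p) = p**2 (n(p) = 0 + p**2 = p**2)
c(j) = 3*j**2*(6 + j) (c(j) = (3*j)*(j*(6 + j)) = 3*j**2*(6 + j))
1/(c(n(0)) + M) = 1/(3*(0**2)**2*(6 + 0**2) - 4681/6) = 1/(3*0**2*(6 + 0) - 4681/6) = 1/(3*0*6 - 4681/6) = 1/(0 - 4681/6) = 1/(-4681/6) = -6/4681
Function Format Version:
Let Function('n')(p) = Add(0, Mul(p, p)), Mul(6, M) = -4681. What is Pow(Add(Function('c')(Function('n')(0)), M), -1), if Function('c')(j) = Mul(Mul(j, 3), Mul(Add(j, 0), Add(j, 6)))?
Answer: Rational(-6, 4681) ≈ -0.0012818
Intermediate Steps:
M = Rational(-4681, 6) (M = Mul(Rational(1, 6), -4681) = Rational(-4681, 6) ≈ -780.17)
Function('n')(p) = Pow(p, 2) (Function('n')(p) = Add(0, Pow(p, 2)) = Pow(p, 2))
Function('c')(j) = Mul(3, Pow(j, 2), Add(6, j)) (Function('c')(j) = Mul(Mul(3, j), Mul(j, Add(6, j))) = Mul(3, Pow(j, 2), Add(6, j)))
Pow(Add(Function('c')(Function('n')(0)), M), -1) = Pow(Add(Mul(3, Pow(Pow(0, 2), 2), Add(6, Pow(0, 2))), Rational(-4681, 6)), -1) = Pow(Add(Mul(3, Pow(0, 2), Add(6, 0)), Rational(-4681, 6)), -1) = Pow(Add(Mul(3, 0, 6), Rational(-4681, 6)), -1) = Pow(Add(0, Rational(-4681, 6)), -1) = Pow(Rational(-4681, 6), -1) = Rational(-6, 4681)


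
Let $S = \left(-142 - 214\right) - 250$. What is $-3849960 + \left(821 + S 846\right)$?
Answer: $-4361815$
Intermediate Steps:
$S = -606$ ($S = -356 - 250 = -606$)
$-3849960 + \left(821 + S 846\right) = -3849960 + \left(821 - 512676\right) = -3849960 - 511855 = -4361815$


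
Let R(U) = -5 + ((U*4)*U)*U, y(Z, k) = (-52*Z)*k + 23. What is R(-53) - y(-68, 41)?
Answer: -740512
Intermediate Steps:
y(Z, k) = 23 - 52*Z*k (y(Z, k) = -52*Z*k + 23 = 23 - 52*Z*k)
R(U) = -5 + 4*U³ (R(U) = -5 + ((4*U)*U)*U = -5 + (4*U²)*U = -5 + 4*U³)
R(-53) - y(-68, 41) = (-5 + 4*(-53)³) - (23 - 52*(-68)*41) = (-5 + 4*(-148877)) - (23 + 144976) = (-5 - 595508) - 1*144999 = -595513 - 144999 = -740512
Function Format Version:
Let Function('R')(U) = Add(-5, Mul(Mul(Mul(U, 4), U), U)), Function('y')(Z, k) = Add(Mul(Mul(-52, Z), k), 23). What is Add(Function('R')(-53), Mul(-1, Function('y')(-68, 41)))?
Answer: -740512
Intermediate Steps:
Function('y')(Z, k) = Add(23, Mul(-52, Z, k)) (Function('y')(Z, k) = Add(Mul(-52, Z, k), 23) = Add(23, Mul(-52, Z, k)))
Function('R')(U) = Add(-5, Mul(4, Pow(U, 3))) (Function('R')(U) = Add(-5, Mul(Mul(Mul(4, U), U), U)) = Add(-5, Mul(Mul(4, Pow(U, 2)), U)) = Add(-5, Mul(4, Pow(U, 3))))
Add(Function('R')(-53), Mul(-1, Function('y')(-68, 41))) = Add(Add(-5, Mul(4, Pow(-53, 3))), Mul(-1, Add(23, Mul(-52, -68, 41)))) = Add(Add(-5, Mul(4, -148877)), Mul(-1, Add(23, 144976))) = Add(Add(-5, -595508), Mul(-1, 144999)) = Add(-595513, -144999) = -740512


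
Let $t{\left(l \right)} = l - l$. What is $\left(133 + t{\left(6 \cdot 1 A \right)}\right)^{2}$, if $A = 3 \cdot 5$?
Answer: $17689$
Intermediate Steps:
$A = 15$
$t{\left(l \right)} = 0$
$\left(133 + t{\left(6 \cdot 1 A \right)}\right)^{2} = \left(133 + 0\right)^{2} = 133^{2} = 17689$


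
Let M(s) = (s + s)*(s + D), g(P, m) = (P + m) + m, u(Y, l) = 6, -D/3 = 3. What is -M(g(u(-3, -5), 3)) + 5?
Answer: -67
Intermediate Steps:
D = -9 (D = -3*3 = -9)
g(P, m) = P + 2*m
M(s) = 2*s*(-9 + s) (M(s) = (s + s)*(s - 9) = (2*s)*(-9 + s) = 2*s*(-9 + s))
-M(g(u(-3, -5), 3)) + 5 = -2*(6 + 2*3)*(-9 + (6 + 2*3)) + 5 = -2*(6 + 6)*(-9 + (6 + 6)) + 5 = -2*12*(-9 + 12) + 5 = -2*12*3 + 5 = -1*72 + 5 = -72 + 5 = -67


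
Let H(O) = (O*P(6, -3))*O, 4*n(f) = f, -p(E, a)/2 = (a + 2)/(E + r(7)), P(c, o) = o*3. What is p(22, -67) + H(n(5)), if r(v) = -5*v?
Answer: -385/16 ≈ -24.063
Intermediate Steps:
P(c, o) = 3*o
p(E, a) = -2*(2 + a)/(-35 + E) (p(E, a) = -2*(a + 2)/(E - 5*7) = -2*(2 + a)/(E - 35) = -2*(2 + a)/(-35 + E))
n(f) = f/4
H(O) = -9*O² (H(O) = (O*(3*(-3)))*O = (O*(-9))*O = (-9*O)*O = -9*O²)
p(22, -67) + H(n(5)) = 2*(-2 - 1*(-67))/(-35 + 22) - 9*((¼)*5)² = 2*(-2 + 67)/(-13) - 9*(5/4)² = 2*(-1/13)*65 - 9*25/16 = -10 - 225/16 = -385/16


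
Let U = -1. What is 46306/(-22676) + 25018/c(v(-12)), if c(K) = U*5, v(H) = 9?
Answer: -283769849/56690 ≈ -5005.6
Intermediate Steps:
c(K) = -5 (c(K) = -1*5 = -5)
46306/(-22676) + 25018/c(v(-12)) = 46306/(-22676) + 25018/(-5) = 46306*(-1/22676) + 25018*(-1/5) = -23153/11338 - 25018/5 = -283769849/56690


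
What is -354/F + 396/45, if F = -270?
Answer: 91/9 ≈ 10.111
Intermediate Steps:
-354/F + 396/45 = -354/(-270) + 396/45 = -354*(-1/270) + 396*(1/45) = 59/45 + 44/5 = 91/9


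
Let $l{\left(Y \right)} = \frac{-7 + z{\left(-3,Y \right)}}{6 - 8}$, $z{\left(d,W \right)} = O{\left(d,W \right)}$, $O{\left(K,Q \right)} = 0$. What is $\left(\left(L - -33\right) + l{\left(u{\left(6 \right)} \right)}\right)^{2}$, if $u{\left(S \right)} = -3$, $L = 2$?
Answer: $\frac{5929}{4} \approx 1482.3$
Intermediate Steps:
$z{\left(d,W \right)} = 0$
$l{\left(Y \right)} = \frac{7}{2}$ ($l{\left(Y \right)} = \frac{-7 + 0}{6 - 8} = - \frac{7}{-2} = \left(-7\right) \left(- \frac{1}{2}\right) = \frac{7}{2}$)
$\left(\left(L - -33\right) + l{\left(u{\left(6 \right)} \right)}\right)^{2} = \left(\left(2 - -33\right) + \frac{7}{2}\right)^{2} = \left(\left(2 + 33\right) + \frac{7}{2}\right)^{2} = \left(35 + \frac{7}{2}\right)^{2} = \left(\frac{77}{2}\right)^{2} = \frac{5929}{4}$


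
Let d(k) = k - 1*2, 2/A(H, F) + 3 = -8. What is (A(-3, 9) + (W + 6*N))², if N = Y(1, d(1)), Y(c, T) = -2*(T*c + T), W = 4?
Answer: 93636/121 ≈ 773.85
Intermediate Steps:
A(H, F) = -2/11 (A(H, F) = 2/(-3 - 8) = 2/(-11) = 2*(-1/11) = -2/11)
d(k) = -2 + k (d(k) = k - 2 = -2 + k)
Y(c, T) = -2*T - 2*T*c (Y(c, T) = -2*(T + T*c) = -2*T - 2*T*c)
N = 4 (N = -2*(-2 + 1)*(1 + 1) = -2*(-1)*2 = 4)
(A(-3, 9) + (W + 6*N))² = (-2/11 + (4 + 6*4))² = (-2/11 + (4 + 24))² = (-2/11 + 28)² = (306/11)² = 93636/121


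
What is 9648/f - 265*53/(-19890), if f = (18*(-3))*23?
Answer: -646129/91494 ≈ -7.0620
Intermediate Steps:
f = -1242 (f = -54*23 = -1242)
9648/f - 265*53/(-19890) = 9648/(-1242) - 265*53/(-19890) = 9648*(-1/1242) - 14045*(-1/19890) = -536/69 + 2809/3978 = -646129/91494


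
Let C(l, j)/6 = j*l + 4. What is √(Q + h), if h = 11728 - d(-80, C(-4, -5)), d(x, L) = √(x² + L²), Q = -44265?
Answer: √(-32537 - 16*√106) ≈ 180.84*I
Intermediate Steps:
C(l, j) = 24 + 6*j*l (C(l, j) = 6*(j*l + 4) = 6*(4 + j*l) = 24 + 6*j*l)
d(x, L) = √(L² + x²)
h = 11728 - 16*√106 (h = 11728 - √((24 + 6*(-5)*(-4))² + (-80)²) = 11728 - √((24 + 120)² + 6400) = 11728 - √(144² + 6400) = 11728 - √(20736 + 6400) = 11728 - √27136 = 11728 - 16*√106 ≈ 11563.)
√(Q + h) = √(-44265 + (11728 - 16*√106)) = √(-32537 - 16*√106)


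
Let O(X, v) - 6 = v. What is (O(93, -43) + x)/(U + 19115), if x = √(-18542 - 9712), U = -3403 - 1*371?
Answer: -37/15341 + I*√28254/15341 ≈ -0.0024118 + 0.010957*I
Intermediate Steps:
O(X, v) = 6 + v
U = -3774 (U = -3403 - 371 = -3774)
x = I*√28254 (x = √(-28254) = I*√28254 ≈ 168.09*I)
(O(93, -43) + x)/(U + 19115) = ((6 - 43) + I*√28254)/(-3774 + 19115) = (-37 + I*√28254)/15341 = (-37 + I*√28254)*(1/15341) = -37/15341 + I*√28254/15341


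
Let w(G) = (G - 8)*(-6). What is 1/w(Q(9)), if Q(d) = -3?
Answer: 1/66 ≈ 0.015152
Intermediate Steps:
w(G) = 48 - 6*G (w(G) = (-8 + G)*(-6) = 48 - 6*G)
1/w(Q(9)) = 1/(48 - 6*(-3)) = 1/(48 + 18) = 1/66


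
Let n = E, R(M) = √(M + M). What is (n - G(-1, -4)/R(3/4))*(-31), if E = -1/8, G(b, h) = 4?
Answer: 31/8 + 124*√6/3 ≈ 105.12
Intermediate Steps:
E = -⅛ (E = -1*⅛ = -⅛ ≈ -0.12500)
R(M) = √2*√M (R(M) = √(2*M) = √2*√M)
n = -⅛ ≈ -0.12500
(n - G(-1, -4)/R(3/4))*(-31) = (-⅛ - 4/(√2*√(3/4)))*(-31) = (-⅛ - 4/(√2*√(3*(¼))))*(-31) = (-⅛ - 4/(√2*√(¾)))*(-31) = (-⅛ - 4/(√2*(√3/2)))*(-31) = (-⅛ - 4/(√6/2))*(-31) = (-⅛ - 4*√6/3)*(-31) = 31/8 + 124*√6/3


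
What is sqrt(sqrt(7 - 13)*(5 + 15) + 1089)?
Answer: sqrt(1089 + 20*I*sqrt(6)) ≈ 33.008 + 0.7421*I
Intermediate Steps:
sqrt(sqrt(7 - 13)*(5 + 15) + 1089) = sqrt(sqrt(-6)*20 + 1089) = sqrt((I*sqrt(6))*20 + 1089) = sqrt(20*I*sqrt(6) + 1089) = sqrt(1089 + 20*I*sqrt(6))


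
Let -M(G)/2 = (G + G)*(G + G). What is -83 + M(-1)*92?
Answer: -819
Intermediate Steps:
M(G) = -8*G² (M(G) = -2*(G + G)*(G + G) = -2*2*G*2*G = -8*G²)
-83 + M(-1)*92 = -83 - 8*(-1)²*92 = -83 - 8*1*92 = -83 - 8*92 = -83 - 736 = -819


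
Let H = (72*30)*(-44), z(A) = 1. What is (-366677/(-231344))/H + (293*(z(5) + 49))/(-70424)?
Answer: -40266800305631/193550977889280 ≈ -0.20804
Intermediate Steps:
H = -95040 (H = 2160*(-44) = -95040)
(-366677/(-231344))/H + (293*(z(5) + 49))/(-70424) = -366677/(-231344)/(-95040) + (293*(1 + 49))/(-70424) = -366677*(-1/231344)*(-1/95040) + (293*50)*(-1/70424) = (366677/231344)*(-1/95040) + 14650*(-1/70424) = -366677/21986933760 - 7325/35212 = -40266800305631/193550977889280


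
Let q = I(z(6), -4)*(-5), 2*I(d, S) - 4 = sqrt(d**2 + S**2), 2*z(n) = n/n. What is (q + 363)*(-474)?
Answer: -167322 + 1185*sqrt(65)/2 ≈ -1.6255e+5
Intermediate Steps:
z(n) = 1/2 (z(n) = (n/n)/2 = (1/2)*1 = 1/2)
I(d, S) = 2 + sqrt(S**2 + d**2)/2 (I(d, S) = 2 + sqrt(d**2 + S**2)/2 = 2 + sqrt(S**2 + d**2)/2)
q = -10 - 5*sqrt(65)/4 (q = (2 + sqrt((-4)**2 + (1/2)**2)/2)*(-5) = (2 + sqrt(16 + 1/4)/2)*(-5) = (2 + sqrt(65/4)/2)*(-5) = (2 + (sqrt(65)/2)/2)*(-5) = (2 + sqrt(65)/4)*(-5) = -10 - 5*sqrt(65)/4 ≈ -20.078)
(q + 363)*(-474) = ((-10 - 5*sqrt(65)/4) + 363)*(-474) = (353 - 5*sqrt(65)/4)*(-474) = -167322 + 1185*sqrt(65)/2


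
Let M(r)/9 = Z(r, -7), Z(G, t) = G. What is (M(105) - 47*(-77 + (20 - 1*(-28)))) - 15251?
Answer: -12943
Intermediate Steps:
M(r) = 9*r
(M(105) - 47*(-77 + (20 - 1*(-28)))) - 15251 = (9*105 - 47*(-77 + (20 - 1*(-28)))) - 15251 = (945 - 47*(-77 + (20 + 28))) - 15251 = (945 - 47*(-77 + 48)) - 15251 = (945 - 47*(-29)) - 15251 = (945 + 1363) - 15251 = 2308 - 15251 = -12943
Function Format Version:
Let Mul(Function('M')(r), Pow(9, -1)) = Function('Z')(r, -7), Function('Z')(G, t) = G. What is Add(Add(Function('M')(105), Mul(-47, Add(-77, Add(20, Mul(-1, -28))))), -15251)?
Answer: -12943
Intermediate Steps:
Function('M')(r) = Mul(9, r)
Add(Add(Function('M')(105), Mul(-47, Add(-77, Add(20, Mul(-1, -28))))), -15251) = Add(Add(Mul(9, 105), Mul(-47, Add(-77, Add(20, Mul(-1, -28))))), -15251) = Add(Add(945, Mul(-47, Add(-77, Add(20, 28)))), -15251) = Add(Add(945, Mul(-47, Add(-77, 48))), -15251) = Add(Add(945, Mul(-47, -29)), -15251) = Add(Add(945, 1363), -15251) = Add(2308, -15251) = -12943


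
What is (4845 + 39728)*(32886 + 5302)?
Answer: 1702153724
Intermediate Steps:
(4845 + 39728)*(32886 + 5302) = 44573*38188 = 1702153724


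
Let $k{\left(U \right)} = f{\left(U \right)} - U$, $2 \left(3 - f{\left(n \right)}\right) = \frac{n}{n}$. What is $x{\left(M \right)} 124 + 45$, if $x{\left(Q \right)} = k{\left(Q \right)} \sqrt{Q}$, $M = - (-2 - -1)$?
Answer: $231$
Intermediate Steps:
$f{\left(n \right)} = \frac{5}{2}$ ($f{\left(n \right)} = 3 - \frac{n \frac{1}{n}}{2} = 3 - \frac{1}{2} = \frac{5}{2}$)
$M = 1$ ($M = - (-2 + 1) = \left(-1\right) \left(-1\right) = 1$)
$k{\left(U \right)} = \frac{5}{2} - U$
$x{\left(Q \right)} = \sqrt{Q} \left(\frac{5}{2} - Q\right)$ ($x{\left(Q \right)} = \left(\frac{5}{2} - Q\right) \sqrt{Q} = \sqrt{Q} \left(\frac{5}{2} - Q\right)$)
$x{\left(M \right)} 124 + 45 = \sqrt{1} \left(\frac{5}{2} - 1\right) 124 + 45 = 1 \left(\frac{5}{2} - 1\right) 124 + 45 = 1 \cdot \frac{3}{2} \cdot 124 + 45 = \frac{3}{2} \cdot 124 + 45 = 186 + 45 = 231$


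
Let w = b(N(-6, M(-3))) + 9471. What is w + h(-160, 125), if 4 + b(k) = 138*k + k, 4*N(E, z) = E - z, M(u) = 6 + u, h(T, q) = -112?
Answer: 36169/4 ≈ 9042.3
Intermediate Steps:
N(E, z) = -z/4 + E/4 (N(E, z) = (E - z)/4 = -z/4 + E/4)
b(k) = -4 + 139*k (b(k) = -4 + (138*k + k) = -4 + 139*k)
w = 36617/4 (w = (-4 + 139*(-(6 - 3)/4 + (¼)*(-6))) + 9471 = (-4 + 139*(-¼*3 - 3/2)) + 9471 = (-4 + 139*(-¾ - 3/2)) + 9471 = (-4 + 139*(-9/4)) + 9471 = (-4 - 1251/4) + 9471 = -1267/4 + 9471 = 36617/4 ≈ 9154.3)
w + h(-160, 125) = 36617/4 - 112 = 36169/4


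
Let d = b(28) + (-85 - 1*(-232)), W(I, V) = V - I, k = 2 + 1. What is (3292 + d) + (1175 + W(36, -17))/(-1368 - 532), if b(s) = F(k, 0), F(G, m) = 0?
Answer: 3266489/950 ≈ 3438.4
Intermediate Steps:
k = 3
b(s) = 0
d = 147 (d = 0 + (-85 - 1*(-232)) = 0 + (-85 + 232) = 0 + 147 = 147)
(3292 + d) + (1175 + W(36, -17))/(-1368 - 532) = (3292 + 147) + (1175 + (-17 - 1*36))/(-1368 - 532) = 3439 + (1175 + (-17 - 36))/(-1900) = 3439 + (1175 - 53)*(-1/1900) = 3439 + 1122*(-1/1900) = 3439 - 561/950 = 3266489/950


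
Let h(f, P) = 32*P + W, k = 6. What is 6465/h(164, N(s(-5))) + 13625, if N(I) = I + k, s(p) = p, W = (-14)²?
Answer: 1037655/76 ≈ 13653.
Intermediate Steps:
W = 196
N(I) = 6 + I (N(I) = I + 6 = 6 + I)
h(f, P) = 196 + 32*P (h(f, P) = 32*P + 196 = 196 + 32*P)
6465/h(164, N(s(-5))) + 13625 = 6465/(196 + 32*(6 - 5)) + 13625 = 6465/(196 + 32*1) + 13625 = 6465/(196 + 32) + 13625 = 6465/228 + 13625 = 6465*(1/228) + 13625 = 2155/76 + 13625 = 1037655/76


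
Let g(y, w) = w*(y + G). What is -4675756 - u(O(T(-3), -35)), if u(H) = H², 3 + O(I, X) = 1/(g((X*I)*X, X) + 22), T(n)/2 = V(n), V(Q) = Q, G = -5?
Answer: -309904831158254204/66278957809 ≈ -4.6758e+6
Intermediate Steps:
g(y, w) = w*(-5 + y) (g(y, w) = w*(y - 5) = w*(-5 + y))
T(n) = 2*n
O(I, X) = -3 + 1/(22 + X*(-5 + I*X²)) (O(I, X) = -3 + 1/(X*(-5 + (X*I)*X) + 22) = -3 + 1/(X*(-5 + (I*X)*X) + 22) = -3 + 1/(X*(-5 + I*X²) + 22) = -3 + 1/(22 + X*(-5 + I*X²)))
-4675756 - u(O(T(-3), -35)) = -4675756 - ((-65 + 15*(-35) - 3*2*(-3)*(-35)³)/(22 - 5*(-35) + (2*(-3))*(-35)³))² = -4675756 - ((-65 - 525 - 3*(-6)*(-42875))/(22 + 175 - 6*(-42875)))² = -4675756 - ((-65 - 525 - 771750)/(22 + 175 + 257250))² = -4675756 - (-772340/257447)² = -4675756 - 1*596509075600/66278957809 = -4675756 - 596509075600/66278957809 = -309904831158254204/66278957809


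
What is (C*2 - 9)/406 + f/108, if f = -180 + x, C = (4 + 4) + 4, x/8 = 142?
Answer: 97439/10962 ≈ 8.8888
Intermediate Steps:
x = 1136 (x = 8*142 = 1136)
C = 12 (C = 8 + 4 = 12)
f = 956 (f = -180 + 1136 = 956)
(C*2 - 9)/406 + f/108 = (12*2 - 9)/406 + 956/108 = (24 - 9)*(1/406) + 956*(1/108) = 15*(1/406) + 239/27 = 15/406 + 239/27 = 97439/10962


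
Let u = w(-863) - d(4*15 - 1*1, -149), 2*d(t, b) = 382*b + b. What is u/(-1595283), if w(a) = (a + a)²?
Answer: -2005073/1063522 ≈ -1.8853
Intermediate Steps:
w(a) = 4*a² (w(a) = (2*a)² = 4*a²)
d(t, b) = 383*b/2 (d(t, b) = (382*b + b)/2 = (383*b)/2 = 383*b/2)
u = 6015219/2 (u = 4*(-863)² - 383*(-149)/2 = 4*744769 - 1*(-57067/2) = 2979076 + 57067/2 = 6015219/2 ≈ 3.0076e+6)
u/(-1595283) = (6015219/2)/(-1595283) = (6015219/2)*(-1/1595283) = -2005073/1063522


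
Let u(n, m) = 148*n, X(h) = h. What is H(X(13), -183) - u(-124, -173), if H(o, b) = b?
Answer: 18169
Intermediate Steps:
H(X(13), -183) - u(-124, -173) = -183 - 148*(-124) = -183 - 1*(-18352) = -183 + 18352 = 18169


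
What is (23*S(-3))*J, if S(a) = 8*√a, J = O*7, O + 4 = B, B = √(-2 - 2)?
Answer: 2576*I*√3*(-2 + I) ≈ -4461.8 - 8923.5*I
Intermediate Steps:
B = 2*I (B = √(-4) = 2*I ≈ 2.0*I)
O = -4 + 2*I ≈ -4.0 + 2.0*I
J = -28 + 14*I (J = (-4 + 2*I)*7 = -28 + 14*I ≈ -28.0 + 14.0*I)
(23*S(-3))*J = (23*(8*√(-3)))*(-28 + 14*I) = (23*(8*(I*√3)))*(-28 + 14*I) = (23*(8*I*√3))*(-28 + 14*I) = (184*I*√3)*(-28 + 14*I) = 184*I*√3*(-28 + 14*I)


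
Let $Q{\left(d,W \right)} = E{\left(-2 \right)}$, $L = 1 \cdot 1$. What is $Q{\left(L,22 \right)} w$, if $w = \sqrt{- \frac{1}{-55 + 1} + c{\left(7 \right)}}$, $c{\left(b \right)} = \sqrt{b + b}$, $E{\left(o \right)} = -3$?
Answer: $- \frac{\sqrt{6 + 324 \sqrt{14}}}{6} \approx -5.8174$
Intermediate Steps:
$L = 1$
$c{\left(b \right)} = \sqrt{2} \sqrt{b}$ ($c{\left(b \right)} = \sqrt{2 b} = \sqrt{2} \sqrt{b}$)
$Q{\left(d,W \right)} = -3$
$w = \sqrt{\frac{1}{54} + \sqrt{14}}$ ($w = \sqrt{- \frac{1}{-55 + 1} + \sqrt{2} \sqrt{7}} = \sqrt{- \frac{1}{-54} + \sqrt{14}} = \sqrt{\left(-1\right) \left(- \frac{1}{54}\right) + \sqrt{14}} = \sqrt{\frac{1}{54} + \sqrt{14}} \approx 1.9391$)
$Q{\left(L,22 \right)} w = - 3 \frac{\sqrt{6 + 324 \sqrt{14}}}{18} = - \frac{\sqrt{6 + 324 \sqrt{14}}}{6}$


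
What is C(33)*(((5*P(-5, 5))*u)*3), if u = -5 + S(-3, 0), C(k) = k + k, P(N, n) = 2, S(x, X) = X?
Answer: -9900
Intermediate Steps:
C(k) = 2*k
u = -5 (u = -5 + 0 = -5)
C(33)*(((5*P(-5, 5))*u)*3) = (2*33)*(((5*2)*(-5))*3) = 66*((10*(-5))*3) = 66*(-50*3) = 66*(-150) = -9900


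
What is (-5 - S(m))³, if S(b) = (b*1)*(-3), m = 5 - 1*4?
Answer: -8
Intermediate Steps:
m = 1 (m = 5 - 4 = 1)
S(b) = -3*b (S(b) = b*(-3) = -3*b)
(-5 - S(m))³ = (-5 - (-3))³ = (-5 - 1*(-3))³ = (-5 + 3)³ = (-2)³ = -8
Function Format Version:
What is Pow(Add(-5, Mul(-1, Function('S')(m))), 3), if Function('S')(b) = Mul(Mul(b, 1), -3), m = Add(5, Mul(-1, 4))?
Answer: -8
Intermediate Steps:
m = 1 (m = Add(5, -4) = 1)
Function('S')(b) = Mul(-3, b) (Function('S')(b) = Mul(b, -3) = Mul(-3, b))
Pow(Add(-5, Mul(-1, Function('S')(m))), 3) = Pow(Add(-5, Mul(-1, Mul(-3, 1))), 3) = Pow(Add(-5, Mul(-1, -3)), 3) = Pow(Add(-5, 3), 3) = Pow(-2, 3) = -8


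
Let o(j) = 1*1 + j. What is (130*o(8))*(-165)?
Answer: -193050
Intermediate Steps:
o(j) = 1 + j
(130*o(8))*(-165) = (130*(1 + 8))*(-165) = (130*9)*(-165) = 1170*(-165) = -193050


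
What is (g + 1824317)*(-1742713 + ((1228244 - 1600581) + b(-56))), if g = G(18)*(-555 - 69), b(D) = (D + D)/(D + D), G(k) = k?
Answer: -3834763616165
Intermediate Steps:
b(D) = 1 (b(D) = (2*D)/((2*D)) = (2*D)*(1/(2*D)) = 1)
g = -11232 (g = 18*(-555 - 69) = 18*(-624) = -11232)
(g + 1824317)*(-1742713 + ((1228244 - 1600581) + b(-56))) = (-11232 + 1824317)*(-1742713 + ((1228244 - 1600581) + 1)) = 1813085*(-1742713 + (-372337 + 1)) = 1813085*(-1742713 - 372336) = 1813085*(-2115049) = -3834763616165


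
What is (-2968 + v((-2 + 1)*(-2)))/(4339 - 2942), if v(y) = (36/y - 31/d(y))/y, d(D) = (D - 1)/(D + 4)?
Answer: -3052/1397 ≈ -2.1847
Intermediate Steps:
d(D) = (-1 + D)/(4 + D)
v(y) = (36/y - 31*(4 + y)/(-1 + y))/y
(-2968 + v((-2 + 1)*(-2)))/(4339 - 2942) = (-2968 + (-36 - 88*(-2 + 1)*(-2) - 31*4*(-2 + 1)²)/(((-2 + 1)*(-2))²*(-1 + (-2 + 1)*(-2))))/(4339 - 2942) = (-2968 + (-36 - (-88)*(-2) - 31*(-1*(-2))²)/((-1*(-2))²*(-1 - 1*(-2))))/1397 = (-2968 + (-36 - 88*2 - 31*2²)/(2²*(-1 + 2)))*(1/1397) = (-2968 + (¼)*(-36 - 176 - 31*4)/1)*(1/1397) = (-2968 + (¼)*1*(-36 - 176 - 124))*(1/1397) = (-2968 + (¼)*1*(-336))*(1/1397) = (-2968 - 84)*(1/1397) = -3052*1/1397 = -3052/1397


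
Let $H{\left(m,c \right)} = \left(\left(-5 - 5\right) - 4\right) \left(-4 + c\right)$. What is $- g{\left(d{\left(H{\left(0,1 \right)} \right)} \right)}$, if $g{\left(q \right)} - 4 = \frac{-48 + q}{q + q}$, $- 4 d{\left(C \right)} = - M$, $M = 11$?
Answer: $\frac{93}{22} \approx 4.2273$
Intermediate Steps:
$H{\left(m,c \right)} = 56 - 14 c$ ($H{\left(m,c \right)} = \left(-10 - 4\right) \left(-4 + c\right) = - 14 \left(-4 + c\right) = 56 - 14 c$)
$d{\left(C \right)} = \frac{11}{4}$ ($d{\left(C \right)} = - \frac{\left(-1\right) 11}{4} = \left(- \frac{1}{4}\right) \left(-11\right) = \frac{11}{4}$)
$g{\left(q \right)} = 4 + \frac{-48 + q}{2 q}$ ($g{\left(q \right)} = 4 + \frac{-48 + q}{q + q} = 4 + \frac{-48 + q}{2 q}$)
$- g{\left(d{\left(H{\left(0,1 \right)} \right)} \right)} = - (\frac{9}{2} - \frac{24}{\frac{11}{4}}) = - (\frac{9}{2} - \frac{96}{11}) = \left(-1\right) \left(- \frac{93}{22}\right) = \frac{93}{22}$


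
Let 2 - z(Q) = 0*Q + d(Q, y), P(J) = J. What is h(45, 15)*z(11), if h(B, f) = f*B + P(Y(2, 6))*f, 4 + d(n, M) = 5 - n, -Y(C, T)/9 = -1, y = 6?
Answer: 9720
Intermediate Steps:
Y(C, T) = 9 (Y(C, T) = -9*(-1) = 9)
d(n, M) = 1 - n (d(n, M) = -4 + (5 - n) = 1 - n)
h(B, f) = 9*f + B*f (h(B, f) = f*B + 9*f = B*f + 9*f = 9*f + B*f)
z(Q) = 1 + Q (z(Q) = 2 - (0*Q + (1 - Q)) = 2 - (0 + (1 - Q)) = 2 - (1 - Q) = 2 + (-1 + Q) = 1 + Q)
h(45, 15)*z(11) = (15*(9 + 45))*(1 + 11) = (15*54)*12 = 810*12 = 9720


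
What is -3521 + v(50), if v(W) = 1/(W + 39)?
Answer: -313368/89 ≈ -3521.0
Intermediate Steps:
v(W) = 1/(39 + W)
-3521 + v(50) = -3521 + 1/(39 + 50) = -3521 + 1/89 = -313368/89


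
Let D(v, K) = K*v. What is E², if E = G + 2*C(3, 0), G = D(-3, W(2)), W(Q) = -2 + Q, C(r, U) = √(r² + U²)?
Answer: 36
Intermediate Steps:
C(r, U) = √(U² + r²)
G = 0 (G = (-2 + 2)*(-3) = 0*(-3) = 0)
E = 6 (E = 0 + 2*√(0² + 3²) = 0 + 2*√(0 + 9) = 0 + 2*√9 = 0 + 2*3 = 0 + 6 = 6)
E² = 6² = 36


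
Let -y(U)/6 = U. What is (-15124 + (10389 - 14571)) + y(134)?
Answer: -20110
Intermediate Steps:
y(U) = -6*U
(-15124 + (10389 - 14571)) + y(134) = (-15124 + (10389 - 14571)) - 6*134 = (-15124 - 4182) - 804 = -19306 - 804 = -20110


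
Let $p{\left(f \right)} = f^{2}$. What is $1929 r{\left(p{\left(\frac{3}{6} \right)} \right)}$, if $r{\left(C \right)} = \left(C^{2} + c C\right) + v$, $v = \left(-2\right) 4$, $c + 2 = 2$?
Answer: $- \frac{244983}{16} \approx -15311.0$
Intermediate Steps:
$c = 0$ ($c = -2 + 2 = 0$)
$v = -8$
$r{\left(C \right)} = -8 + C^{2}$ ($r{\left(C \right)} = \left(C^{2} + 0 C\right) - 8 = \left(C^{2} + 0\right) - 8 = C^{2} - 8 = -8 + C^{2}$)
$1929 r{\left(p{\left(\frac{3}{6} \right)} \right)} = 1929 \left(-8 + \left(\left(\frac{3}{6}\right)^{2}\right)^{2}\right) = 1929 \left(-8 + \left(\left(3 \cdot \frac{1}{6}\right)^{2}\right)^{2}\right) = 1929 \left(-8 + \left(\left(\frac{1}{2}\right)^{2}\right)^{2}\right) = 1929 \left(-8 + \left(\frac{1}{4}\right)^{2}\right) = 1929 \left(-8 + \frac{1}{16}\right) = 1929 \left(- \frac{127}{16}\right) = - \frac{244983}{16}$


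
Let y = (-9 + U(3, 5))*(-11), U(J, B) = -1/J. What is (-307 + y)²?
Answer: 375769/9 ≈ 41752.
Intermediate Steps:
y = 308/3 (y = (-9 - 1/3)*(-11) = (-9 - 1*⅓)*(-11) = (-9 - ⅓)*(-11) = -28/3*(-11) = 308/3 ≈ 102.67)
(-307 + y)² = (-307 + 308/3)² = (-613/3)² = 375769/9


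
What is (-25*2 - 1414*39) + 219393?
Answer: 164197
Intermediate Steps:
(-25*2 - 1414*39) + 219393 = (-50 - 55146) + 219393 = -55196 + 219393 = 164197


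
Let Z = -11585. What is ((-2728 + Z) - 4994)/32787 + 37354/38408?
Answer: 241591171/629641548 ≈ 0.38370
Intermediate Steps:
((-2728 + Z) - 4994)/32787 + 37354/38408 = ((-2728 - 11585) - 4994)/32787 + 37354/38408 = (-14313 - 4994)*(1/32787) + 37354*(1/38408) = -19307*1/32787 + 18677/19204 = -19307/32787 + 18677/19204 = 241591171/629641548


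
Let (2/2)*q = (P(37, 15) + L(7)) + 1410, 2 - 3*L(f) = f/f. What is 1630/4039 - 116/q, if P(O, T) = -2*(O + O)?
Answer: 681034/2185099 ≈ 0.31167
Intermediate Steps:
P(O, T) = -4*O
L(f) = ⅓ (L(f) = ⅔ - f/(3*f) = ⅔ - ⅓*1 = ⅔ - ⅓ = ⅓)
q = 3787/3 (q = (-4*37 + ⅓) + 1410 = (-148 + ⅓) + 1410 = -443/3 + 1410 = 3787/3 ≈ 1262.3)
1630/4039 - 116/q = 1630/4039 - 116/3787/3 = 1630*(1/4039) - 116*3/3787 = 1630/4039 - 348/3787 = 681034/2185099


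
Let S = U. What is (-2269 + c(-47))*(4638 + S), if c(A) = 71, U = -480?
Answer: -9139284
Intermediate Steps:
S = -480
(-2269 + c(-47))*(4638 + S) = (-2269 + 71)*(4638 - 480) = -2198*4158 = -9139284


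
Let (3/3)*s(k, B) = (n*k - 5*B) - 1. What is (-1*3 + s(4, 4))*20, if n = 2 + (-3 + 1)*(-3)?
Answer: 160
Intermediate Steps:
n = 8 (n = 2 - 2*(-3) = 2 + 6 = 8)
s(k, B) = -1 - 5*B + 8*k (s(k, B) = (8*k - 5*B) - 1 = (-5*B + 8*k) - 1 = -1 - 5*B + 8*k)
(-1*3 + s(4, 4))*20 = (-1*3 + (-1 - 5*4 + 8*4))*20 = (-3 + (-1 - 20 + 32))*20 = (-3 + 11)*20 = 8*20 = 160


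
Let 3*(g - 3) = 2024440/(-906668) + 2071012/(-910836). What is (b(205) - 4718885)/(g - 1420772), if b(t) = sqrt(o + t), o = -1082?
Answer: 730683231968784465/219995440115489462 - 154842347709*I*sqrt(877)/219995440115489462 ≈ 3.3214 - 2.0844e-5*I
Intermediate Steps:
b(t) = sqrt(-1082 + t)
g = 231923721886/154842347709 (g = 3 + (2024440/(-906668) + 2071012/(-910836))/3 = 3 + (2024440*(-1/906668) + 2071012*(-1/910836))/3 = 3 + (-506110/226667 - 517753/227709)/3 = 3 + (1/3)*(-232603321241/51614115903) = 3 - 232603321241/154842347709 = 231923721886/154842347709 ≈ 1.4978)
(b(205) - 4718885)/(g - 1420772) = (sqrt(-1082 + 205) - 4718885)/(231923721886/154842347709 - 1420772) = (sqrt(-877) - 4718885)/(-219995440115489462/154842347709) = (I*sqrt(877) - 4718885)*(-154842347709/219995440115489462) = (-4718885 + I*sqrt(877))*(-154842347709/219995440115489462) = 730683231968784465/219995440115489462 - 154842347709*I*sqrt(877)/219995440115489462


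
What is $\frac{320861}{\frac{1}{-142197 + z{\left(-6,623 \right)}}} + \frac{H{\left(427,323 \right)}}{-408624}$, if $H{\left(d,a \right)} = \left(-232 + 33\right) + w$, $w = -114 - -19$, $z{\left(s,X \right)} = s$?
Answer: $- \frac{3107408230509383}{68104} \approx -4.5627 \cdot 10^{10}$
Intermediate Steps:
$w = -95$ ($w = -114 + 19 = -95$)
$H{\left(d,a \right)} = -294$ ($H{\left(d,a \right)} = \left(-232 + 33\right) - 95 = -199 - 95 = -294$)
$\frac{320861}{\frac{1}{-142197 + z{\left(-6,623 \right)}}} + \frac{H{\left(427,323 \right)}}{-408624} = \frac{320861}{\frac{1}{-142197 - 6}} - \frac{294}{-408624} = \frac{320861}{\frac{1}{-142203}} - - \frac{49}{68104} = \frac{320861}{- \frac{1}{142203}} + \frac{49}{68104} = 320861 \left(-142203\right) + \frac{49}{68104} = -45627396783 + \frac{49}{68104} = - \frac{3107408230509383}{68104}$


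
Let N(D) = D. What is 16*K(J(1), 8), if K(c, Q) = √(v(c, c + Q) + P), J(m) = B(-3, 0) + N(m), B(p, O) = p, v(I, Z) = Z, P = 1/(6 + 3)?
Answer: 16*√55/3 ≈ 39.553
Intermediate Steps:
P = ⅑ (P = 1/9 = ⅑ ≈ 0.11111)
J(m) = -3 + m
K(c, Q) = √(⅑ + Q + c) (K(c, Q) = √((c + Q) + ⅑) = √((Q + c) + ⅑) = √(⅑ + Q + c))
16*K(J(1), 8) = 16*(√(1 + 9*8 + 9*(-3 + 1))/3) = 16*(√(1 + 72 + 9*(-2))/3) = 16*(√(1 + 72 - 18)/3) = 16*(√55/3) = 16*√55/3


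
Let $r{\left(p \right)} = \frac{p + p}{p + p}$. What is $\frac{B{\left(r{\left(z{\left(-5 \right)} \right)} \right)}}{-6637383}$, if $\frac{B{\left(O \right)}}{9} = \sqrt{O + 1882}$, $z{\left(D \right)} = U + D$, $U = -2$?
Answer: $- \frac{\sqrt{1883}}{737487} \approx -5.884 \cdot 10^{-5}$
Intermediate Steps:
$z{\left(D \right)} = -2 + D$
$r{\left(p \right)} = 1$ ($r{\left(p \right)} = \frac{2 p}{2 p} = 2 p \frac{1}{2 p} = 1$)
$B{\left(O \right)} = 9 \sqrt{1882 + O}$ ($B{\left(O \right)} = 9 \sqrt{O + 1882} = 9 \sqrt{1882 + O}$)
$\frac{B{\left(r{\left(z{\left(-5 \right)} \right)} \right)}}{-6637383} = \frac{9 \sqrt{1882 + 1}}{-6637383} = 9 \sqrt{1883} \left(- \frac{1}{6637383}\right) = - \frac{\sqrt{1883}}{737487}$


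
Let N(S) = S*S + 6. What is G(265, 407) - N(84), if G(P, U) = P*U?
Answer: 100793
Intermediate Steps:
N(S) = 6 + S**2 (N(S) = S**2 + 6 = 6 + S**2)
G(265, 407) - N(84) = 265*407 - (6 + 84**2) = 107855 - (6 + 7056) = 107855 - 1*7062 = 107855 - 7062 = 100793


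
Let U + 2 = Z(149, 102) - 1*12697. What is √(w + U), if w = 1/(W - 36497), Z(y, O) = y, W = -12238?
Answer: I*√9174363765/855 ≈ 112.03*I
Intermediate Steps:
U = -12550 (U = -2 + (149 - 1*12697) = -2 + (149 - 12697) = -2 - 12548 = -12550)
w = -1/48735 (w = 1/(-12238 - 36497) = 1/(-48735) = -1/48735 ≈ -2.0519e-5)
√(w + U) = √(-1/48735 - 12550) = √(-611624251/48735) = I*√9174363765/855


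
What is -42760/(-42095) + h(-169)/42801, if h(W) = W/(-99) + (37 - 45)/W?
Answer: 6124364520019/6028875627489 ≈ 1.0158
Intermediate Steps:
h(W) = -8/W - W/99 (h(W) = W*(-1/99) - 8/W = -W/99 - 8/W = -8/W - W/99)
-42760/(-42095) + h(-169)/42801 = -42760/(-42095) + (-8/(-169) - 1/99*(-169))/42801 = -42760*(-1/42095) + (-8*(-1/169) + 169/99)*(1/42801) = 8552/8419 + (8/169 + 169/99)*(1/42801) = 8552/8419 + (29353/16731)*(1/42801) = 8552/8419 + 29353/716103531 = 6124364520019/6028875627489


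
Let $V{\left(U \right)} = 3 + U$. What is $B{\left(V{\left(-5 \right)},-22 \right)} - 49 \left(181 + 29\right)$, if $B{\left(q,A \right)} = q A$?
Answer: $-10246$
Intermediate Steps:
$B{\left(q,A \right)} = A q$
$B{\left(V{\left(-5 \right)},-22 \right)} - 49 \left(181 + 29\right) = - 22 \left(3 - 5\right) - 49 \left(181 + 29\right) = \left(-22\right) \left(-2\right) - 10290 = 44 - 10290 = -10246$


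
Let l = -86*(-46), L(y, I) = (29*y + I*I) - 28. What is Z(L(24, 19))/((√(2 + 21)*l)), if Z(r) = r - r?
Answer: 0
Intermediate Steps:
L(y, I) = -28 + I² + 29*y (L(y, I) = (29*y + I²) - 28 = (I² + 29*y) - 28 = -28 + I² + 29*y)
Z(r) = 0
l = 3956
Z(L(24, 19))/((√(2 + 21)*l)) = 0/((√(2 + 21)*3956)) = 0/((√23*3956)) = 0/((3956*√23)) = 0*(√23/90988) = 0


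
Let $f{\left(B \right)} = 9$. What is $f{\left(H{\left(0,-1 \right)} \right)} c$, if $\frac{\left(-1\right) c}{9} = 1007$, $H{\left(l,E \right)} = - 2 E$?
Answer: $-81567$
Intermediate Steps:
$c = -9063$ ($c = \left(-9\right) 1007 = -9063$)
$f{\left(H{\left(0,-1 \right)} \right)} c = 9 \left(-9063\right) = -81567$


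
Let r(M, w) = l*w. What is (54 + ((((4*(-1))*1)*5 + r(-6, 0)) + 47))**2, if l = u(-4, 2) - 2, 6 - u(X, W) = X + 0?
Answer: 6561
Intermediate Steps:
u(X, W) = 6 - X (u(X, W) = 6 - (X + 0) = 6 - X)
l = 8 (l = (6 - 1*(-4)) - 2 = (6 + 4) - 2 = 10 - 2 = 8)
r(M, w) = 8*w
(54 + ((((4*(-1))*1)*5 + r(-6, 0)) + 47))**2 = (54 + ((((4*(-1))*1)*5 + 8*0) + 47))**2 = (54 + ((-4*1*5 + 0) + 47))**2 = (54 + ((-4*5 + 0) + 47))**2 = (54 + ((-20 + 0) + 47))**2 = (54 + (-20 + 47))**2 = (54 + 27)**2 = 81**2 = 6561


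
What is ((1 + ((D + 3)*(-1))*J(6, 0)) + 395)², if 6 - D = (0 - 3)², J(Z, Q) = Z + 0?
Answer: 156816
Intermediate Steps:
J(Z, Q) = Z
D = -3 (D = 6 - (0 - 3)² = 6 - 1*(-3)² = 6 - 1*9 = 6 - 9 = -3)
((1 + ((D + 3)*(-1))*J(6, 0)) + 395)² = ((1 + ((-3 + 3)*(-1))*6) + 395)² = ((1 + (0*(-1))*6) + 395)² = ((1 + 0*6) + 395)² = ((1 + 0) + 395)² = (1 + 395)² = 396² = 156816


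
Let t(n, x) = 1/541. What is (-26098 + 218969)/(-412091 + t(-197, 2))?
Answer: -104343211/222941230 ≈ -0.46803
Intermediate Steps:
t(n, x) = 1/541
(-26098 + 218969)/(-412091 + t(-197, 2)) = (-26098 + 218969)/(-412091 + 1/541) = 192871/(-222941230/541) = 192871*(-541/222941230) = -104343211/222941230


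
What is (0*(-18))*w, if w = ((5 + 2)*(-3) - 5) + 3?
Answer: 0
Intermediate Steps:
w = -23 (w = (7*(-3) - 5) + 3 = (-21 - 5) + 3 = -26 + 3 = -23)
(0*(-18))*w = (0*(-18))*(-23) = 0*(-23) = 0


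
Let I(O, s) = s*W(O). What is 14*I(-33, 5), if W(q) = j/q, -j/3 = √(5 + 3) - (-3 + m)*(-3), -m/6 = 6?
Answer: -8190/11 + 140*√2/11 ≈ -726.55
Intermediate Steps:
m = -36 (m = -6*6 = -36)
j = 351 - 6*√2 (j = -3*(√(5 + 3) - (-3 - 36)*(-3)) = -3*(√8 - (-39)*(-3)) = -3*(2*√2 - 1*117) = -3*(2*√2 - 117) = -3*(-117 + 2*√2) = 351 - 6*√2 ≈ 342.51)
W(q) = (351 - 6*√2)/q
I(O, s) = 3*s*(117 - 2*√2)/O (I(O, s) = s*(3*(117 - 2*√2)/O) = 3*s*(117 - 2*√2)/O)
14*I(-33, 5) = 14*(3*5*(117 - 2*√2)/(-33)) = 14*(3*5*(-1/33)*(117 - 2*√2)) = 14*(-585/11 + 10*√2/11) = -8190/11 + 140*√2/11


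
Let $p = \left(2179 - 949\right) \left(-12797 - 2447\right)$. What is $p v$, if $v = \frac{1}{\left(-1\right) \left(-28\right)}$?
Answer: $- \frac{4687530}{7} \approx -6.6965 \cdot 10^{5}$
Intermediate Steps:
$p = -18750120$ ($p = 1230 \left(-15244\right) = -18750120$)
$v = \frac{1}{28} \approx 0.035714$
$p v = \left(-18750120\right) \frac{1}{28} = - \frac{4687530}{7}$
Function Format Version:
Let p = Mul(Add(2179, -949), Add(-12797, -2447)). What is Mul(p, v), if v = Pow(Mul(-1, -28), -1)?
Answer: Rational(-4687530, 7) ≈ -6.6965e+5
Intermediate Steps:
p = -18750120 (p = Mul(1230, -15244) = -18750120)
v = Rational(1, 28) (v = Pow(28, -1) = Rational(1, 28) ≈ 0.035714)
Mul(p, v) = Mul(-18750120, Rational(1, 28)) = Rational(-4687530, 7)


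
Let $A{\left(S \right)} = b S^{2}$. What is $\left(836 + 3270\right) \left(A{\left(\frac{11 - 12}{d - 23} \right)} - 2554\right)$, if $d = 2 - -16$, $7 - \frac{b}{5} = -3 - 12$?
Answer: $- \frac{52343288}{5} \approx -1.0469 \cdot 10^{7}$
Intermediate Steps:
$b = 110$ ($b = 35 - 5 \left(-3 - 12\right) = 35 - -75 = 35 + 75 = 110$)
$d = 18$ ($d = 2 + 16 = 18$)
$A{\left(S \right)} = 110 S^{2}$
$\left(836 + 3270\right) \left(A{\left(\frac{11 - 12}{d - 23} \right)} - 2554\right) = \left(836 + 3270\right) \left(110 \left(\frac{11 - 12}{18 - 23}\right)^{2} - 2554\right) = 4106 \left(110 \left(- \frac{1}{-5}\right)^{2} - 2554\right) = 4106 \left(110 \left(\left(-1\right) \left(- \frac{1}{5}\right)\right)^{2} - 2554\right) = 4106 \left(\frac{110}{25} - 2554\right) = 4106 \left(110 \cdot \frac{1}{25} - 2554\right) = 4106 \left(\frac{22}{5} - 2554\right) = 4106 \left(- \frac{12748}{5}\right) = - \frac{52343288}{5}$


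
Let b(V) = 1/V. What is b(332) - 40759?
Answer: -13531987/332 ≈ -40759.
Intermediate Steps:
b(332) - 40759 = 1/332 - 40759 = -13531987/332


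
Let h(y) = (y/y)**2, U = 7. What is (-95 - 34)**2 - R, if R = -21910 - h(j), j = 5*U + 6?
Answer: 38552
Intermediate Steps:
j = 41 (j = 5*7 + 6 = 35 + 6 = 41)
h(y) = 1 (h(y) = 1**2 = 1)
R = -21911 (R = -21910 - 1*1 = -21910 - 1 = -21911)
(-95 - 34)**2 - R = (-95 - 34)**2 - 1*(-21911) = (-129)**2 + 21911 = 16641 + 21911 = 38552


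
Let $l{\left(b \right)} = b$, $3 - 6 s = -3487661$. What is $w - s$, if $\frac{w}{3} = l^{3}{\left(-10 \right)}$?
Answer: $- \frac{1752832}{3} \approx -5.8428 \cdot 10^{5}$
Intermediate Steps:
$s = \frac{1743832}{3}$ ($s = \frac{1}{2} - - \frac{3487661}{6} = \frac{1}{2} + \frac{3487661}{6} = \frac{1743832}{3} \approx 5.8128 \cdot 10^{5}$)
$w = -3000$ ($w = 3 \left(-10\right)^{3} = 3 \left(-1000\right) = -3000$)
$w - s = -3000 - \frac{1743832}{3} = - \frac{1752832}{3}$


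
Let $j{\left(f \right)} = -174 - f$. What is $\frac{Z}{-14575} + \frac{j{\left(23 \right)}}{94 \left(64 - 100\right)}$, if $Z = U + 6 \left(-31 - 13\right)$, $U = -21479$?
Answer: $\frac{76449587}{49321800} \approx 1.55$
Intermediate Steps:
$Z = -21743$ ($Z = -21479 + 6 \left(-31 - 13\right) = -21479 + 6 \left(-44\right) = -21479 - 264 = -21743$)
$\frac{Z}{-14575} + \frac{j{\left(23 \right)}}{94 \left(64 - 100\right)} = - \frac{21743}{-14575} + \frac{-174 - 23}{94 \left(64 - 100\right)} = \left(-21743\right) \left(- \frac{1}{14575}\right) + \frac{-174 - 23}{94 \left(-36\right)} = \frac{21743}{14575} - \frac{197}{-3384} = \frac{21743}{14575} - - \frac{197}{3384} = \frac{21743}{14575} + \frac{197}{3384} = \frac{76449587}{49321800}$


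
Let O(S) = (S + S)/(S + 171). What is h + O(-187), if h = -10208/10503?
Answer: 1882397/84024 ≈ 22.403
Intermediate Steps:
h = -10208/10503 (h = -10208*1/10503 = -10208/10503 ≈ -0.97191)
O(S) = 2*S/(171 + S) (O(S) = (2*S)/(171 + S) = 2*S/(171 + S))
h + O(-187) = -10208/10503 + 2*(-187)/(171 - 187) = -10208/10503 + 2*(-187)/(-16) = -10208/10503 + 2*(-187)*(-1/16) = -10208/10503 + 187/8 = 1882397/84024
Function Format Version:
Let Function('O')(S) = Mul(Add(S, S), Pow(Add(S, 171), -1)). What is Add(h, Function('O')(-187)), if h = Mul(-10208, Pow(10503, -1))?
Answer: Rational(1882397, 84024) ≈ 22.403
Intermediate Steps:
h = Rational(-10208, 10503) (h = Mul(-10208, Rational(1, 10503)) = Rational(-10208, 10503) ≈ -0.97191)
Function('O')(S) = Mul(2, S, Pow(Add(171, S), -1)) (Function('O')(S) = Mul(Mul(2, S), Pow(Add(171, S), -1)) = Mul(2, S, Pow(Add(171, S), -1)))
Add(h, Function('O')(-187)) = Add(Rational(-10208, 10503), Mul(2, -187, Pow(Add(171, -187), -1))) = Add(Rational(-10208, 10503), Mul(2, -187, Pow(-16, -1))) = Add(Rational(-10208, 10503), Mul(2, -187, Rational(-1, 16))) = Add(Rational(-10208, 10503), Rational(187, 8)) = Rational(1882397, 84024)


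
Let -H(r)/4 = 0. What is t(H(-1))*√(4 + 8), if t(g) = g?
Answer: 0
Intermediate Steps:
H(r) = 0 (H(r) = -4*0 = 0)
t(H(-1))*√(4 + 8) = 0*√(4 + 8) = 0*√12 = 0*(2*√3) = 0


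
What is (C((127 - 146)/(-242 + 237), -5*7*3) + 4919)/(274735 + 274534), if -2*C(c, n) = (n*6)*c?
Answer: 6116/549269 ≈ 0.011135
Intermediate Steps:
C(c, n) = -3*c*n (C(c, n) = -n*6*c/2 = -6*n*c/2 = -3*c*n)
(C((127 - 146)/(-242 + 237), -5*7*3) + 4919)/(274735 + 274534) = (-3*(127 - 146)/(-242 + 237)*-5*7*3 + 4919)/(274735 + 274534) = (-3*(-19/(-5))*(-35*3) + 4919)/549269 = (-3*(-19*(-⅕))*(-105) + 4919)*(1/549269) = (-3*19/5*(-105) + 4919)*(1/549269) = (1197 + 4919)*(1/549269) = 6116*(1/549269) = 6116/549269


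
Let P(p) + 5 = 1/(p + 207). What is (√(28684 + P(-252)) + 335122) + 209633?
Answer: 544755 + √6452770/15 ≈ 5.4492e+5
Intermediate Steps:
P(p) = -5 + 1/(207 + p) (P(p) = -5 + 1/(p + 207) = -5 + 1/(207 + p))
(√(28684 + P(-252)) + 335122) + 209633 = (√(28684 + (-1034 - 5*(-252))/(207 - 252)) + 335122) + 209633 = (√(28684 + (-1034 + 1260)/(-45)) + 335122) + 209633 = (√(28684 - 1/45*226) + 335122) + 209633 = (√(28684 - 226/45) + 335122) + 209633 = (√(1290554/45) + 335122) + 209633 = (√6452770/15 + 335122) + 209633 = (335122 + √6452770/15) + 209633 = 544755 + √6452770/15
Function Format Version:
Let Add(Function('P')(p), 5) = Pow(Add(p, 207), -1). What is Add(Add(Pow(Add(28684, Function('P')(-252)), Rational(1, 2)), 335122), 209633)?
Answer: Add(544755, Mul(Rational(1, 15), Pow(6452770, Rational(1, 2)))) ≈ 5.4492e+5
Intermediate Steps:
Function('P')(p) = Add(-5, Pow(Add(207, p), -1)) (Function('P')(p) = Add(-5, Pow(Add(p, 207), -1)) = Add(-5, Pow(Add(207, p), -1)))
Add(Add(Pow(Add(28684, Function('P')(-252)), Rational(1, 2)), 335122), 209633) = Add(Add(Pow(Add(28684, Mul(Pow(Add(207, -252), -1), Add(-1034, Mul(-5, -252)))), Rational(1, 2)), 335122), 209633) = Add(Add(Pow(Add(28684, Mul(Pow(-45, -1), Add(-1034, 1260))), Rational(1, 2)), 335122), 209633) = Add(Add(Pow(Add(28684, Mul(Rational(-1, 45), 226)), Rational(1, 2)), 335122), 209633) = Add(Add(Pow(Add(28684, Rational(-226, 45)), Rational(1, 2)), 335122), 209633) = Add(Add(Pow(Rational(1290554, 45), Rational(1, 2)), 335122), 209633) = Add(Add(Mul(Rational(1, 15), Pow(6452770, Rational(1, 2))), 335122), 209633) = Add(Add(335122, Mul(Rational(1, 15), Pow(6452770, Rational(1, 2)))), 209633) = Add(544755, Mul(Rational(1, 15), Pow(6452770, Rational(1, 2))))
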